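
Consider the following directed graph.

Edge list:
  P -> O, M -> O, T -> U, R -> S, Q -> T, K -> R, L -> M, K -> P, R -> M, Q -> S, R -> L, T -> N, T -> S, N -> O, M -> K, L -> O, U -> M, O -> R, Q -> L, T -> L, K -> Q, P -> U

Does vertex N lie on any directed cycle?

Yes

N is on a cycle iff N can reach itself via ≥1 edge.
N → O → R → M → K → Q → T → N — yes.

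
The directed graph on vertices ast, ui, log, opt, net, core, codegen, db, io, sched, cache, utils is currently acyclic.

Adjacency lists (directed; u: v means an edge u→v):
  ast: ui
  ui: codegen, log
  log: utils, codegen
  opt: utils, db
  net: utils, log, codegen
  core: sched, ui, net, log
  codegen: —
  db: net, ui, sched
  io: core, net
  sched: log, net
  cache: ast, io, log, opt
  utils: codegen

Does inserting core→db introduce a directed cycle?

No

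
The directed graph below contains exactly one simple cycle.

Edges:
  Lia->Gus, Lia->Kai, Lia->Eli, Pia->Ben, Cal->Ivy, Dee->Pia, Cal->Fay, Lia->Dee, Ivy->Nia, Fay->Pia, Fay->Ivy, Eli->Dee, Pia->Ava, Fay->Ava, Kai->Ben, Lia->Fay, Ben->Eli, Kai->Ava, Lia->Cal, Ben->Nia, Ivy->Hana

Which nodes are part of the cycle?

Ben, Dee, Eli, Pia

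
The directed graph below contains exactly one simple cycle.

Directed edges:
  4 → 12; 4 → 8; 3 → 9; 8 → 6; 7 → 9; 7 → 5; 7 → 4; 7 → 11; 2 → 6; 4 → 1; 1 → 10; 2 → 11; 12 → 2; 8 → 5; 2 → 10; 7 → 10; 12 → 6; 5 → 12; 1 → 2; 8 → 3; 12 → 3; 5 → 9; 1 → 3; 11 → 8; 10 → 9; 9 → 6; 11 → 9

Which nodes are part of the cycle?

2, 5, 8, 11, 12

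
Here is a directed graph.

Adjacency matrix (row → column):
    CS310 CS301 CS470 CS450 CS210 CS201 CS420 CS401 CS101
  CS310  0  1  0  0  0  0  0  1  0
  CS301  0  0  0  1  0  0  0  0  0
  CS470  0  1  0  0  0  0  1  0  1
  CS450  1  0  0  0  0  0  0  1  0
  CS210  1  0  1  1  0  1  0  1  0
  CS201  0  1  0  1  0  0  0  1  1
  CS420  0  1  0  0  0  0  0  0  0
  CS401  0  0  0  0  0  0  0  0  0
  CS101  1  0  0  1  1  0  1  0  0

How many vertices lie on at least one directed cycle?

7

A vertex is on a directed cycle iff it belongs to a strongly connected component of size ≥ 2 (or has a self-loop).
The vertices on cycles are {CS101, CS201, CS210, CS301, CS310, CS450, CS470} — 7 in total.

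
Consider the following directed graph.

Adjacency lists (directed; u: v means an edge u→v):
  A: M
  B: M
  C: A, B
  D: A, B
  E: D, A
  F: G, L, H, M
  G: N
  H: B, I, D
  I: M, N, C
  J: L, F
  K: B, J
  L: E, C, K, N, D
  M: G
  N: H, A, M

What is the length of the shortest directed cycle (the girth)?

For each vertex v, BFS finds the shortest path from v back to v.
The shortest such closed walk is J → L → K → J, length 3.

3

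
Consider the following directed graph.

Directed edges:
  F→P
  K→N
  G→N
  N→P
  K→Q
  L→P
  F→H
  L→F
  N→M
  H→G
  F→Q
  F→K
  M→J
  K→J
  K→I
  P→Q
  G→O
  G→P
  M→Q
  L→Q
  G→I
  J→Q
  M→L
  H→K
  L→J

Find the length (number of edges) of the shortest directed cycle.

For each vertex v, BFS finds the shortest path from v back to v.
The shortest such closed walk is F → K → N → M → L → F, length 5.

5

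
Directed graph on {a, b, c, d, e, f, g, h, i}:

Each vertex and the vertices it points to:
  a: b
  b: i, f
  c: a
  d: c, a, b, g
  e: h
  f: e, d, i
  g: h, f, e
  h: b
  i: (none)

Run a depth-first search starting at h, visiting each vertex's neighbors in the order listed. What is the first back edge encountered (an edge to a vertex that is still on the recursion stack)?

e→h

DFS from h (visiting each vertex's neighbors in the order listed); mark gray on enter, black on exit:
h gray
  b gray
    i gray
    i black
    f gray
      e gray
        e→h: h is gray → back edge
First back edge: e → h.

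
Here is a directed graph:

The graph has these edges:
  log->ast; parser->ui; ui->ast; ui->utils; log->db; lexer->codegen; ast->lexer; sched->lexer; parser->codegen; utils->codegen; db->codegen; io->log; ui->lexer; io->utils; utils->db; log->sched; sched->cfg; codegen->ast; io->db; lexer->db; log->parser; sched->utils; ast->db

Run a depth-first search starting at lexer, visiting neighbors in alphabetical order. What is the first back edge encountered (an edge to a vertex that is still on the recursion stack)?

db→codegen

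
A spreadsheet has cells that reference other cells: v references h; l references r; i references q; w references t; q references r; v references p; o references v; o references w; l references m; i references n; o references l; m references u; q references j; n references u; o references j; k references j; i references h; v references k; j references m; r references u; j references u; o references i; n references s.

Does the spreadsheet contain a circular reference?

No

DFS with white/gray/black marking, starting from u:
u gray
u black
h gray
h black
i gray
  q gray
    j gray
      m gray
        m→u: u black — skip
      m black
      j→u: u black — skip
    j black
    r gray
      r→u: u black — skip
    r black
  q black
  i→h: h black — skip
  n gray
    s gray
    s black
    n→u: u black — skip
  n black
i black
k gray
  k→j: j black — skip
k black
l gray
  l→m: m black — skip
  l→r: r black — skip
l black
o gray
  o→i: i black — skip
  w gray
    t gray
    t black
  w black
  o→j: j black — skip
  o→l: l black — skip
  v gray
    v→k: k black — skip
    p gray
    p black
    v→h: h black — skip
  v black
o black
Every edge goes to a white or black vertex — no back edge, so the graph is acyclic.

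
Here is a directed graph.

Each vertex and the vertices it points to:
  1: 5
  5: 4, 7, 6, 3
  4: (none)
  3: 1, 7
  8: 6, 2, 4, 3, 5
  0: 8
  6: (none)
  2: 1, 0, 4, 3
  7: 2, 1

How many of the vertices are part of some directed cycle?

7

A vertex is on a directed cycle iff it belongs to a strongly connected component of size ≥ 2 (or has a self-loop).
The vertices on cycles are {0, 1, 2, 3, 5, 7, 8} — 7 in total.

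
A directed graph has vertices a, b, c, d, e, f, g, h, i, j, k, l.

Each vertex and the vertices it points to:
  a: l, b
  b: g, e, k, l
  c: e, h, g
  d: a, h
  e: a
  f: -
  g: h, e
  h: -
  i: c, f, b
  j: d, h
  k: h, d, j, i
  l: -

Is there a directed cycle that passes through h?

h lies on a cycle iff there is a path from h back to itself.
Exploring from h, it never reaches itself; equivalently, its strongly connected component is a singleton.

No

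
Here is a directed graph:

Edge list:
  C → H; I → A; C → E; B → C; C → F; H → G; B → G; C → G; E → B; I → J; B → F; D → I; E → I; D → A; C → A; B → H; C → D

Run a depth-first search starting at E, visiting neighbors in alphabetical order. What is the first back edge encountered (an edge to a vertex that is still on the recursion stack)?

DFS from E (visiting neighbors in alphabetical order); mark gray on enter, black on exit:
E gray
  B gray
    C gray
      A gray
      A black
      D gray
        D→A: A black — skip
        I gray
          I→A: A black — skip
          J gray
          J black
        I black
      D black
      C→E: E is gray → back edge
First back edge: C → E.

C→E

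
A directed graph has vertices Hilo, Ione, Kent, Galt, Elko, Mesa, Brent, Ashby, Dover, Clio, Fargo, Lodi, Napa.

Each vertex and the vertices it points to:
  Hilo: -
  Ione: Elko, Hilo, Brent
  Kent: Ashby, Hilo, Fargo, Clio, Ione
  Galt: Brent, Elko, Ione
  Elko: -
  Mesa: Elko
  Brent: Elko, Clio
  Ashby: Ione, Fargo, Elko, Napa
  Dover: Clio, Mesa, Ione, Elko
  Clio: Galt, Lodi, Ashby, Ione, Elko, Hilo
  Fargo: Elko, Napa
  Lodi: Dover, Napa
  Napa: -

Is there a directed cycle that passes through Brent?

Brent is on a cycle iff Brent can reach itself via ≥1 edge.
Brent → Clio → Galt → Brent — yes.

Yes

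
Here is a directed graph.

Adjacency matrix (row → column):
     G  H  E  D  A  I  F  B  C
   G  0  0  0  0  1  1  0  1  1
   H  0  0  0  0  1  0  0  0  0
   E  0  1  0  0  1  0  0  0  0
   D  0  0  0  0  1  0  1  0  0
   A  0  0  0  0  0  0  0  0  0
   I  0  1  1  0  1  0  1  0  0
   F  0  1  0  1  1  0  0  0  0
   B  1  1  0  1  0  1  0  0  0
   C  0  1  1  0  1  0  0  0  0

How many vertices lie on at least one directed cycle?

A vertex is on a directed cycle iff it belongs to a strongly connected component of size ≥ 2 (or has a self-loop).
The vertices on cycles are {B, D, F, G} — 4 in total.

4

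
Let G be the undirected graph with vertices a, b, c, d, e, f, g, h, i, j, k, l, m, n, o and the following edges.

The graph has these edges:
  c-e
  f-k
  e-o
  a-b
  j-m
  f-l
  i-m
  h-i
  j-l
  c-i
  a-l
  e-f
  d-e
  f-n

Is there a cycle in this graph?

DFS, tracking each vertex's parent; an edge to a visited non-parent vertex closes a cycle.
Start from b:
visit b (parent –)
  visit a (parent b)
    visit l (parent a)
      visit f (parent l)
        visit k (parent f)
          k–f: parent, skip
        visit e (parent f)
          e–f: parent, skip
          visit c (parent e)
            c–e: parent, skip
            visit i (parent c)
              visit h (parent i)
                h–i: parent, skip
              i–c: parent, skip
              visit m (parent i)
                m–i: parent, skip
                visit j (parent m)
                  j–l: l visited and ≠ parent → cycle
Cycle: l – f – e – c – i – m – j – l.

Yes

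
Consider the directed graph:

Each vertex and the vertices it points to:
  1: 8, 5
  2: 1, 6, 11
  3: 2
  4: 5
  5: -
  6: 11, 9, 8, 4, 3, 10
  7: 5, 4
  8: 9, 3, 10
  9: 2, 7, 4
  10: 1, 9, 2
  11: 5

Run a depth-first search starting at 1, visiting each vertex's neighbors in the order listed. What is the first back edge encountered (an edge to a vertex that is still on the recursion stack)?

DFS from 1 (visiting each vertex's neighbors in the order listed); mark gray on enter, black on exit:
1 gray
  8 gray
    9 gray
      2 gray
        2→1: 1 is gray → back edge
First back edge: 2 → 1.

2→1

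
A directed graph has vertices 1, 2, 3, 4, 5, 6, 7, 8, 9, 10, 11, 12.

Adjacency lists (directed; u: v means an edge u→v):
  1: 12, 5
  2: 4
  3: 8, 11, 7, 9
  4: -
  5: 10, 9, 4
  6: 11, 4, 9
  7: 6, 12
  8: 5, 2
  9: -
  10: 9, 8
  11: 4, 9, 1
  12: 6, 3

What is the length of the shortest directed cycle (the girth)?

For each vertex v, BFS finds the shortest path from v back to v.
The shortest such closed walk is 3 → 7 → 12 → 3, length 3.

3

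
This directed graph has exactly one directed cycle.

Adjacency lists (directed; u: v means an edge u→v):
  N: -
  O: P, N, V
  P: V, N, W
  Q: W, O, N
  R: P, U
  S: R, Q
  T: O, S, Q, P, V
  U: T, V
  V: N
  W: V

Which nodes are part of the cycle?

R, S, T, U

DFS with gray/black marking from S:
S gray
  R gray
    P gray
      V gray
        N gray
        N black
      V black
      P→N: N black — skip
      W gray
        W→V: V black — skip
      W black
    P black
    U gray
      T gray
        O gray
          O→P: P black — skip
          O→N: N black — skip
          O→V: V black — skip
        O black
        T→S: S is gray → back edge
Back edge closes the cycle S → R → U → T → S; its vertices are {R, S, T, U}.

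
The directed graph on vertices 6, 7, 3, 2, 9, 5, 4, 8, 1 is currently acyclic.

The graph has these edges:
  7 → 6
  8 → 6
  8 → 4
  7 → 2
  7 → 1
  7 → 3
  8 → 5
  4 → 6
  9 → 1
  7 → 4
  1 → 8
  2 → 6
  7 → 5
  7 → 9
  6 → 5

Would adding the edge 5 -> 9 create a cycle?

Yes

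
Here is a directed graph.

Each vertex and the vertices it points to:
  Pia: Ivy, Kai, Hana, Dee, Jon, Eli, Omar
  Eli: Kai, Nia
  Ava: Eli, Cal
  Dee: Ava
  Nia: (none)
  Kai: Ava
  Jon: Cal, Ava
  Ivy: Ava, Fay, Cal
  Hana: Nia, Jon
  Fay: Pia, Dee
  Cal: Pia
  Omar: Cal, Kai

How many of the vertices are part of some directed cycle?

A vertex is on a directed cycle iff it belongs to a strongly connected component of size ≥ 2 (or has a self-loop).
The vertices on cycles are {Ava, Cal, Dee, Eli, Fay, Ivy, Jon, Kai, Pia, Hana, Omar} — 11 in total.

11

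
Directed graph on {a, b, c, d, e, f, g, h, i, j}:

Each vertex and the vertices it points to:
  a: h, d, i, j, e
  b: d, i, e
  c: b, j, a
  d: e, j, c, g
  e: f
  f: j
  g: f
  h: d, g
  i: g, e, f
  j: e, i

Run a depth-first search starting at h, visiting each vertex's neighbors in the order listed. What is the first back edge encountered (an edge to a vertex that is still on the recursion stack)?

j→e

DFS from h (visiting each vertex's neighbors in the order listed); mark gray on enter, black on exit:
h gray
  d gray
    e gray
      f gray
        j gray
          j→e: e is gray → back edge
First back edge: j → e.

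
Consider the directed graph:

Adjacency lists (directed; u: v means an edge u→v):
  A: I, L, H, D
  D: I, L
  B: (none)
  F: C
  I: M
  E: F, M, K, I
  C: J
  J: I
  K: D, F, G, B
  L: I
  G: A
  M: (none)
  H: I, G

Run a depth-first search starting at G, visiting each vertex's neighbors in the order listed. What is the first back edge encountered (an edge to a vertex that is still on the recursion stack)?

DFS from G (visiting each vertex's neighbors in the order listed); mark gray on enter, black on exit:
G gray
  A gray
    I gray
      M gray
      M black
    I black
    L gray
      L→I: I black — skip
    L black
    H gray
      H→I: I black — skip
      H→G: G is gray → back edge
First back edge: H → G.

H→G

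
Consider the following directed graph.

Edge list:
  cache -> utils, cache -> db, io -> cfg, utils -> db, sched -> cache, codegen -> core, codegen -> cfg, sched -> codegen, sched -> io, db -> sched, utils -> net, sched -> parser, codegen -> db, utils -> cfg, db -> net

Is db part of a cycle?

db is on a cycle iff db can reach itself via ≥1 edge.
db → sched → codegen → db — yes.

Yes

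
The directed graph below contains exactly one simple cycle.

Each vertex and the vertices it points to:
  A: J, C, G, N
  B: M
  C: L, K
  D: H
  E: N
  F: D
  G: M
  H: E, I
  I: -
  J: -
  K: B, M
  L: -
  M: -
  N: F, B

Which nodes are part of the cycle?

D, E, F, H, N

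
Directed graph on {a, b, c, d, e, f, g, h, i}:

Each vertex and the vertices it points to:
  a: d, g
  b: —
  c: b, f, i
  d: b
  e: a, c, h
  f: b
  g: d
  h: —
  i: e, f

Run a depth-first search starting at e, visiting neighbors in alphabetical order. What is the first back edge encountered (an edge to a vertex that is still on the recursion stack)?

DFS from e (visiting neighbors in alphabetical order); mark gray on enter, black on exit:
e gray
  a gray
    d gray
      b gray
      b black
    d black
    g gray
      g→d: d black — skip
    g black
  a black
  c gray
    c→b: b black — skip
    f gray
      f→b: b black — skip
    f black
    i gray
      i→e: e is gray → back edge
First back edge: i → e.

i->e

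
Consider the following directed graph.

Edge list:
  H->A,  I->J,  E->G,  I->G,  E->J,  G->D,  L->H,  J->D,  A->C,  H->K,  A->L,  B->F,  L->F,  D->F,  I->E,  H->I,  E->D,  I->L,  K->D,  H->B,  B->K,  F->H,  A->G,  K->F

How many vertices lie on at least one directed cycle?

11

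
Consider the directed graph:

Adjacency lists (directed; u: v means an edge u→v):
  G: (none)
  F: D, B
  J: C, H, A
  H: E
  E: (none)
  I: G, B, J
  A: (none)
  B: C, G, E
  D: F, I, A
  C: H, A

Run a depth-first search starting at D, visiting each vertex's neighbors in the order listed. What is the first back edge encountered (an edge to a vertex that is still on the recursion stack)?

DFS from D (visiting each vertex's neighbors in the order listed); mark gray on enter, black on exit:
D gray
  F gray
    F→D: D is gray → back edge
First back edge: F → D.

F->D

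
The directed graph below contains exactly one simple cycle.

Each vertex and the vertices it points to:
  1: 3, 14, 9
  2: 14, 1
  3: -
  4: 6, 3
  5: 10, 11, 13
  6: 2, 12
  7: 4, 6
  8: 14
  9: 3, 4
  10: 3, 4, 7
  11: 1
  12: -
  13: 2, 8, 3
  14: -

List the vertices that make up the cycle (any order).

DFS with gray/black marking from 6:
6 gray
  2 gray
    14 gray
    14 black
    1 gray
      3 gray
      3 black
      1→14: 14 black — skip
      9 gray
        9→3: 3 black — skip
        4 gray
          4→6: 6 is gray → back edge
Back edge closes the cycle 6 → 2 → 1 → 9 → 4 → 6; its vertices are {1, 2, 4, 6, 9}.

1, 2, 4, 6, 9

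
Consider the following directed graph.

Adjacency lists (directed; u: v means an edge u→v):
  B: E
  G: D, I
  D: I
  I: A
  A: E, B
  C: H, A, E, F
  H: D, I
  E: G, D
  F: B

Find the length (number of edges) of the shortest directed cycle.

4

For each vertex v, BFS finds the shortest path from v back to v.
The shortest such closed walk is A → E → G → I → A, length 4.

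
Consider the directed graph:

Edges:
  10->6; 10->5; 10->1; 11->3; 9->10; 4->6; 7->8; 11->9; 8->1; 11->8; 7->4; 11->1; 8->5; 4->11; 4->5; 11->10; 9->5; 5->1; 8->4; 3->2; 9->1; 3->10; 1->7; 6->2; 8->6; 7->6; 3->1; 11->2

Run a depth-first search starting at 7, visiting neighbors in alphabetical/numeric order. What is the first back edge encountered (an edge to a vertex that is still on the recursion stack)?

1→7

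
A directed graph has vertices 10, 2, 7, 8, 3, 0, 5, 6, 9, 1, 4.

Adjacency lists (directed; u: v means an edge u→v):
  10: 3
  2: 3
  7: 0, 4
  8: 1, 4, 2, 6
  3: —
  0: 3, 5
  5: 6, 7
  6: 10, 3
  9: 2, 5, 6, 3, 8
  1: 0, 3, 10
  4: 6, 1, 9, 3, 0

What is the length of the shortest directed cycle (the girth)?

For each vertex v, BFS finds the shortest path from v back to v.
The shortest such closed walk is 9 → 8 → 4 → 9, length 3.

3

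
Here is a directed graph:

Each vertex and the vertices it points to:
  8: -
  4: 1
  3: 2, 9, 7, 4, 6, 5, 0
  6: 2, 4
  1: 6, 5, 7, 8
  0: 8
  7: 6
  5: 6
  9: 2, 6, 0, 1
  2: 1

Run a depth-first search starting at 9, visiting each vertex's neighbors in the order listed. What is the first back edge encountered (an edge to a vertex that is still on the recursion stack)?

DFS from 9 (visiting each vertex's neighbors in the order listed); mark gray on enter, black on exit:
9 gray
  2 gray
    1 gray
      6 gray
        6→2: 2 is gray → back edge
First back edge: 6 → 2.

6->2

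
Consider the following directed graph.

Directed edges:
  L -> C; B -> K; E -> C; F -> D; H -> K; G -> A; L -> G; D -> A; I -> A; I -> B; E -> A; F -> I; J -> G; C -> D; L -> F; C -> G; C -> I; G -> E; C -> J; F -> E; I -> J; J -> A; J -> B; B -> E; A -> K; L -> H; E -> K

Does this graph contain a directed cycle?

Yes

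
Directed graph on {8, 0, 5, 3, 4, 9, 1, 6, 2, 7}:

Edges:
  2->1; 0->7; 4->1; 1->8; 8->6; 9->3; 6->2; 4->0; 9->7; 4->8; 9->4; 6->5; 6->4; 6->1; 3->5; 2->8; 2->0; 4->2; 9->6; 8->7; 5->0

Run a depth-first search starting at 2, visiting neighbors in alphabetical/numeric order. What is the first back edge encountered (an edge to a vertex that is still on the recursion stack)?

6->1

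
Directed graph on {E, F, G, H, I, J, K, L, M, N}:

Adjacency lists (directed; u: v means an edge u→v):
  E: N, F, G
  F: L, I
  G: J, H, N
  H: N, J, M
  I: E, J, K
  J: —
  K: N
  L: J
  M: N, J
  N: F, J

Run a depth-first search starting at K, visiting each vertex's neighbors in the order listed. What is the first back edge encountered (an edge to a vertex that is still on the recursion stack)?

E->N

DFS from K (visiting each vertex's neighbors in the order listed); mark gray on enter, black on exit:
K gray
  N gray
    F gray
      L gray
        J gray
        J black
      L black
      I gray
        E gray
          E→N: N is gray → back edge
First back edge: E → N.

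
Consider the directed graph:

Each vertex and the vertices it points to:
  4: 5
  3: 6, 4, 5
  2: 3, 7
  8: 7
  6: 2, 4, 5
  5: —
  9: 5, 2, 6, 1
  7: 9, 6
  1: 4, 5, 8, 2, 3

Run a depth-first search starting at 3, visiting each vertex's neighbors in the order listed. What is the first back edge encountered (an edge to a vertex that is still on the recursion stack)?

DFS from 3 (visiting each vertex's neighbors in the order listed); mark gray on enter, black on exit:
3 gray
  6 gray
    2 gray
      2→3: 3 is gray → back edge
First back edge: 2 → 3.

2→3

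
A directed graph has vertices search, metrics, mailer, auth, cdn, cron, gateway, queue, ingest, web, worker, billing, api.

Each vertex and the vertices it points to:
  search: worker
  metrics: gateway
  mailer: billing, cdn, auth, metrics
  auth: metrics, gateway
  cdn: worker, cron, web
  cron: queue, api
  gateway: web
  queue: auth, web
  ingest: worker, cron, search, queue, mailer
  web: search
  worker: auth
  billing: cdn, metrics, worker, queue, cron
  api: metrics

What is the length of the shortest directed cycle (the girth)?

5

For each vertex v, BFS finds the shortest path from v back to v.
The shortest such closed walk is search → worker → auth → gateway → web → search, length 5.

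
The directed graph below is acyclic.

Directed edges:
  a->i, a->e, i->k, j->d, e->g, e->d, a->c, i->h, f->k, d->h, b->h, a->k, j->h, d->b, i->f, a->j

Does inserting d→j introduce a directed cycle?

Yes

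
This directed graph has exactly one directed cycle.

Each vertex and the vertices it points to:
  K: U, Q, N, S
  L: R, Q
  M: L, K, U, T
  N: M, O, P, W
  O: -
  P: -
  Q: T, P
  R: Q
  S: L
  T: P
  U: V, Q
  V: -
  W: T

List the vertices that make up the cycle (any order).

K, M, N

DFS with gray/black marking from K:
K gray
  U gray
    V gray
    V black
    Q gray
      T gray
        P gray
        P black
      T black
      Q→P: P black — skip
    Q black
  U black
  K→Q: Q black — skip
  N gray
    M gray
      L gray
        R gray
          R→Q: Q black — skip
        R black
        L→Q: Q black — skip
      L black
      M→K: K is gray → back edge
Back edge closes the cycle K → N → M → K; its vertices are {K, M, N}.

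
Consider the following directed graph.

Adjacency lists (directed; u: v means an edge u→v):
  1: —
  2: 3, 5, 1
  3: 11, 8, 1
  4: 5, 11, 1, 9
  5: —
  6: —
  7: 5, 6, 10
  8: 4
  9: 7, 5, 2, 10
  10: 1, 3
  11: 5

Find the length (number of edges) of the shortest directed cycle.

5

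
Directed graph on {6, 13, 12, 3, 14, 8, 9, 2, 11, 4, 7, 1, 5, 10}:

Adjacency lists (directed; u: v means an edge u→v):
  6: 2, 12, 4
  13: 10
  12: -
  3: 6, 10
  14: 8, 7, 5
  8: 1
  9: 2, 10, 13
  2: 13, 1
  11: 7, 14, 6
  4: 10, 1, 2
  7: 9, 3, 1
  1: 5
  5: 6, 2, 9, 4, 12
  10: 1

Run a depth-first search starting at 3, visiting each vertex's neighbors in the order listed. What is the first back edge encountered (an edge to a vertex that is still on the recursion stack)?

DFS from 3 (visiting each vertex's neighbors in the order listed); mark gray on enter, black on exit:
3 gray
  6 gray
    2 gray
      13 gray
        10 gray
          1 gray
            5 gray
              5→6: 6 is gray → back edge
First back edge: 5 → 6.

5->6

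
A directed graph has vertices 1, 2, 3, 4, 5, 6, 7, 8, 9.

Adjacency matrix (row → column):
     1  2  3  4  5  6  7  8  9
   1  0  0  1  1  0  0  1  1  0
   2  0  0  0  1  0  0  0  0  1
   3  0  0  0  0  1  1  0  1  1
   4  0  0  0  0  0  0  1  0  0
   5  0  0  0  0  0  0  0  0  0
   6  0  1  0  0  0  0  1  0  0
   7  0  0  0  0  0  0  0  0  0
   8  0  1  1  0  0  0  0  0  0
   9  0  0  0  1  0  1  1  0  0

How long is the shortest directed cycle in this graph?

For each vertex v, BFS finds the shortest path from v back to v.
The shortest such closed walk is 8 → 3 → 8, length 2.

2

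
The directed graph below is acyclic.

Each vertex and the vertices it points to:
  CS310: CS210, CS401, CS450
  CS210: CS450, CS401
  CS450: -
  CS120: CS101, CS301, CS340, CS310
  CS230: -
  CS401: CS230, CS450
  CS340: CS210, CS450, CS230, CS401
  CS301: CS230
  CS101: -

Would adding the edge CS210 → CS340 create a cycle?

Adding CS210→CS340 creates a cycle iff CS340 can already reach CS210.
Path from CS340: CS340 → CS210.
So CS340 → … → CS210 → CS340 is a cycle.

Yes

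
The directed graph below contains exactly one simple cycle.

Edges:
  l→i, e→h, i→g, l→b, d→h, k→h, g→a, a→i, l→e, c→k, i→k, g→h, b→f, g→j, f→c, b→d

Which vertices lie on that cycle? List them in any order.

a, g, i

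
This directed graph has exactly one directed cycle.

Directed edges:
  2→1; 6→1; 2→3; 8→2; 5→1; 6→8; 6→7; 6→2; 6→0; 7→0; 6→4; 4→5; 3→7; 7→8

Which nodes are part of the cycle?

DFS with gray/black marking from 8:
8 gray
  2 gray
    3 gray
      7 gray
        0 gray
        0 black
        7→8: 8 is gray → back edge
Back edge closes the cycle 8 → 2 → 3 → 7 → 8; its vertices are {2, 3, 7, 8}.

2, 3, 7, 8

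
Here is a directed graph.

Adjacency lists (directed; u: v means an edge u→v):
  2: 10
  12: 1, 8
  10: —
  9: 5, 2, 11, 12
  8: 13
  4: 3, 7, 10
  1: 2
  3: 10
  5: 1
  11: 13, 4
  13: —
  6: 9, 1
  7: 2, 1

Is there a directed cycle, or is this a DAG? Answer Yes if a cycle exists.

DFS with white/gray/black marking, starting from 8:
8 gray
  13 gray
  13 black
8 black
2 gray
  10 gray
  10 black
2 black
12 gray
  1 gray
    1→2: 2 black — skip
  1 black
  12→8: 8 black — skip
12 black
9 gray
  5 gray
    5→1: 1 black — skip
  5 black
  9→2: 2 black — skip
  11 gray
    11→13: 13 black — skip
    4 gray
      3 gray
        3→10: 10 black — skip
      3 black
      7 gray
        7→2: 2 black — skip
        7→1: 1 black — skip
      7 black
      4→10: 10 black — skip
    4 black
  11 black
  9→12: 12 black — skip
9 black
6 gray
  6→9: 9 black — skip
  6→1: 1 black — skip
6 black
Every edge goes to a white or black vertex — no back edge, so the graph is acyclic.

No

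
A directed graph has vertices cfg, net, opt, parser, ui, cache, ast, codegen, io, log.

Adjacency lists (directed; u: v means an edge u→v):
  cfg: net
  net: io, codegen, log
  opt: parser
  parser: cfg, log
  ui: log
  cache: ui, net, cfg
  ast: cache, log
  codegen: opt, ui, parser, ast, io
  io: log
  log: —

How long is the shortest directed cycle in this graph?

For each vertex v, BFS finds the shortest path from v back to v.
The shortest such closed walk is codegen → ast → cache → net → codegen, length 4.

4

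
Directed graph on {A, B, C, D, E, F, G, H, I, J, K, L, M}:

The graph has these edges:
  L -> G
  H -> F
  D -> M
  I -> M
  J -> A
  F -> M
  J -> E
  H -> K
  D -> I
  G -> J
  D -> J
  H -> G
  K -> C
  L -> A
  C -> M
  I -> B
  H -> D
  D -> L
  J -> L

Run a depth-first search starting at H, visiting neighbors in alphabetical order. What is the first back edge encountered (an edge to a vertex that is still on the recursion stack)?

DFS from H (visiting neighbors in alphabetical order); mark gray on enter, black on exit:
H gray
  D gray
    I gray
      B gray
      B black
      M gray
      M black
    I black
    J gray
      A gray
      A black
      E gray
      E black
      L gray
        L→A: A black — skip
        G gray
          G→J: J is gray → back edge
First back edge: G → J.

G->J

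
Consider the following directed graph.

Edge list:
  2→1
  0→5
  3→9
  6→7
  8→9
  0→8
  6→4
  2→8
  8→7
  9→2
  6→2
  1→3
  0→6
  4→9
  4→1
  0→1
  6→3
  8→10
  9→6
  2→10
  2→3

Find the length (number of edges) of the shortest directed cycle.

For each vertex v, BFS finds the shortest path from v back to v.
The shortest such closed walk is 8 → 9 → 2 → 8, length 3.

3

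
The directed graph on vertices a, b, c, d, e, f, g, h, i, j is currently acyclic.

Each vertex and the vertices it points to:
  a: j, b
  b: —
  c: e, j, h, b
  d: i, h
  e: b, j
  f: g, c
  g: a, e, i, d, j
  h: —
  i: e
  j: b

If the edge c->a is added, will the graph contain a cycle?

Adding c→a creates a cycle iff a can already reach c.
Explore from a: no path reaches c. The graph stays acyclic.

No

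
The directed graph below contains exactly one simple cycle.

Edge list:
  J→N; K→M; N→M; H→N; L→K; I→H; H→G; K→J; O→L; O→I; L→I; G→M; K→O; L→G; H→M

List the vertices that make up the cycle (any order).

K, L, O

DFS with gray/black marking from O:
O gray
  I gray
    H gray
      N gray
        M gray
        M black
      N black
      H→M: M black — skip
      G gray
        G→M: M black — skip
      G black
    H black
  I black
  L gray
    L→G: G black — skip
    K gray
      J gray
        J→N: N black — skip
      J black
      K→O: O is gray → back edge
Back edge closes the cycle O → L → K → O; its vertices are {K, L, O}.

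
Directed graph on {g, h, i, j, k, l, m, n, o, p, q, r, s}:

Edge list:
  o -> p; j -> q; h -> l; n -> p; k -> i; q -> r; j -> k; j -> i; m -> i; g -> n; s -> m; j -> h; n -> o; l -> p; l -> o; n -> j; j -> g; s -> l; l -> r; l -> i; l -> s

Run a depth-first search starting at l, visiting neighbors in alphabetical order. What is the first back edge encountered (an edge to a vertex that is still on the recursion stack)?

DFS from l (visiting neighbors in alphabetical order); mark gray on enter, black on exit:
l gray
  i gray
  i black
  o gray
    p gray
    p black
  o black
  l→p: p black — skip
  r gray
  r black
  s gray
    s→l: l is gray → back edge
First back edge: s → l.

s→l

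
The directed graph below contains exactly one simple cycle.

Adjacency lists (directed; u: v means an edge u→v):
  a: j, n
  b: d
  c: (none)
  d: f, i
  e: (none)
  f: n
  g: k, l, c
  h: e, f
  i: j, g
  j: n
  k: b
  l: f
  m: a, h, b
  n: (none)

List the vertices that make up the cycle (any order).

b, d, g, i, k

DFS with gray/black marking from b:
b gray
  d gray
    f gray
      n gray
      n black
    f black
    i gray
      j gray
        j→n: n black — skip
      j black
      g gray
        k gray
          k→b: b is gray → back edge
Back edge closes the cycle b → d → i → g → k → b; its vertices are {b, d, g, i, k}.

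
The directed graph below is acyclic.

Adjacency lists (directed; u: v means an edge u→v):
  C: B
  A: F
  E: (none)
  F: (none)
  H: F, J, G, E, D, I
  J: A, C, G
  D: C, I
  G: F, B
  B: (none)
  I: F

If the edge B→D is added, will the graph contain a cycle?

Yes

Adding B→D creates a cycle iff D can already reach B.
Path from D: D → C → B.
So D → … → B → D is a cycle.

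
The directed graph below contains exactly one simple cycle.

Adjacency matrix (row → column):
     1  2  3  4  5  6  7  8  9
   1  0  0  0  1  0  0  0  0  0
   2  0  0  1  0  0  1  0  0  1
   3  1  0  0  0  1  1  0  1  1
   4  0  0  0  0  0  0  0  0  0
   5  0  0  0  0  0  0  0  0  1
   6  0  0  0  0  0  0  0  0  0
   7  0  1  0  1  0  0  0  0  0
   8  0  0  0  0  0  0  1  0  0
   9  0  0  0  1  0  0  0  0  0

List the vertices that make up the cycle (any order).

DFS with gray/black marking from 2:
2 gray
  3 gray
    5 gray
      9 gray
        4 gray
        4 black
      9 black
    5 black
    3→9: 9 black — skip
    6 gray
    6 black
    8 gray
      7 gray
        7→4: 4 black — skip
        7→2: 2 is gray → back edge
Back edge closes the cycle 2 → 3 → 8 → 7 → 2; its vertices are {2, 3, 7, 8}.

2, 3, 7, 8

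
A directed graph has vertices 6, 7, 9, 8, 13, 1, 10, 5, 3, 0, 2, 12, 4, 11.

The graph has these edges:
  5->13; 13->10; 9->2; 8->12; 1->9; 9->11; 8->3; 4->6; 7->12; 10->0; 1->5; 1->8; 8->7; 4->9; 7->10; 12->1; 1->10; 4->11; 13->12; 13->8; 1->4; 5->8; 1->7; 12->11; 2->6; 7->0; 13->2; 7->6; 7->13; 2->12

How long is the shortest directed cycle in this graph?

3

For each vertex v, BFS finds the shortest path from v back to v.
The shortest such closed walk is 1 → 7 → 12 → 1, length 3.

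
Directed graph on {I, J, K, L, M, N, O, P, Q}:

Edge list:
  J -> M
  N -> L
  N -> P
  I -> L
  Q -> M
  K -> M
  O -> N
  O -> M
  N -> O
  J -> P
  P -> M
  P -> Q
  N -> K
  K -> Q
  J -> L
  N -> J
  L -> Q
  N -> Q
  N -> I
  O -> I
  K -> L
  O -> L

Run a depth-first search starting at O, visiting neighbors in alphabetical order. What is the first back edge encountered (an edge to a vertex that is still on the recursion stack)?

N→O

DFS from O (visiting neighbors in alphabetical order); mark gray on enter, black on exit:
O gray
  I gray
    L gray
      Q gray
        M gray
        M black
      Q black
    L black
  I black
  O→L: L black — skip
  O→M: M black — skip
  N gray
    N→I: I black — skip
    J gray
      J→L: L black — skip
      J→M: M black — skip
      P gray
        P→M: M black — skip
        P→Q: Q black — skip
      P black
    J black
    K gray
      K→L: L black — skip
      K→M: M black — skip
      K→Q: Q black — skip
    K black
    N→L: L black — skip
    N→O: O is gray → back edge
First back edge: N → O.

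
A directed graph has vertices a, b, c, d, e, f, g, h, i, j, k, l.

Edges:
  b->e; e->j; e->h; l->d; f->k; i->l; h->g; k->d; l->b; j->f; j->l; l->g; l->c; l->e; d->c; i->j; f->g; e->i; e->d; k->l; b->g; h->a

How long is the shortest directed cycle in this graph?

3

For each vertex v, BFS finds the shortest path from v back to v.
The shortest such closed walk is e → i → l → e, length 3.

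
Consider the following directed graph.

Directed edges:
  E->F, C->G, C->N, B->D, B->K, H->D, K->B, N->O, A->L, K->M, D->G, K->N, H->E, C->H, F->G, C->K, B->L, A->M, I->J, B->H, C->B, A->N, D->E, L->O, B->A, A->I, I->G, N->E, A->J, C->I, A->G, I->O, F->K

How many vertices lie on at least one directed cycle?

8

A vertex is on a directed cycle iff it belongs to a strongly connected component of size ≥ 2 (or has a self-loop).
The vertices on cycles are {A, B, D, E, F, H, K, N} — 8 in total.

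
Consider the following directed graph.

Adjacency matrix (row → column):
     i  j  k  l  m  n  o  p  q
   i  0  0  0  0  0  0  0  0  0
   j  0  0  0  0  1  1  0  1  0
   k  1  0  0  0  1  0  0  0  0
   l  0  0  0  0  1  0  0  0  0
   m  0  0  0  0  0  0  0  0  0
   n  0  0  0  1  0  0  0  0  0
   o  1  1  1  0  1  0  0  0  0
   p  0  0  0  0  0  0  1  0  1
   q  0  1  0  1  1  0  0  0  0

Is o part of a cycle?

o is on a cycle iff o can reach itself via ≥1 edge.
o → j → p → o — yes.

Yes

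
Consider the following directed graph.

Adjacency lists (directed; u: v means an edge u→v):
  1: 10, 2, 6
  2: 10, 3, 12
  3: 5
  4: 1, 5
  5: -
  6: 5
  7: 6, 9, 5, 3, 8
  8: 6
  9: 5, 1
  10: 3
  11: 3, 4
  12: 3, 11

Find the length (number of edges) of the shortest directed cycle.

5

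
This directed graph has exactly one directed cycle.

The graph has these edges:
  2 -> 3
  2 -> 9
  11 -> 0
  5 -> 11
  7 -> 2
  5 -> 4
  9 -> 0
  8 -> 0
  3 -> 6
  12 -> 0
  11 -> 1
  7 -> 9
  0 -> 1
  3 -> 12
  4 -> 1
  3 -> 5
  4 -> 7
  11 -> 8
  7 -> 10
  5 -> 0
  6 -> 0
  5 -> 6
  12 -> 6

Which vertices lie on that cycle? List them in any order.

DFS with gray/black marking from 4:
4 gray
  7 gray
    2 gray
      3 gray
        5 gray
          11 gray
            0 gray
              1 gray
              1 black
            0 black
            8 gray
              8→0: 0 black — skip
            8 black
            11→1: 1 black — skip
          11 black
          5→4: 4 is gray → back edge
Back edge closes the cycle 4 → 7 → 2 → 3 → 5 → 4; its vertices are {2, 3, 4, 5, 7}.

2, 3, 4, 5, 7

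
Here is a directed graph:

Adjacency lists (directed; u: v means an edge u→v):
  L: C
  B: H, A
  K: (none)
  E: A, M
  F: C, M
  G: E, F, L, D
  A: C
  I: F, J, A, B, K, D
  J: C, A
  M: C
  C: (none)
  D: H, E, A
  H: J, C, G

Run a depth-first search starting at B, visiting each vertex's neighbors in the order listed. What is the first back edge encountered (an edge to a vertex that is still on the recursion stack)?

DFS from B (visiting each vertex's neighbors in the order listed); mark gray on enter, black on exit:
B gray
  H gray
    J gray
      C gray
      C black
      A gray
        A→C: C black — skip
      A black
    J black
    H→C: C black — skip
    G gray
      E gray
        E→A: A black — skip
        M gray
          M→C: C black — skip
        M black
      E black
      F gray
        F→C: C black — skip
        F→M: M black — skip
      F black
      L gray
        L→C: C black — skip
      L black
      D gray
        D→H: H is gray → back edge
First back edge: D → H.

D→H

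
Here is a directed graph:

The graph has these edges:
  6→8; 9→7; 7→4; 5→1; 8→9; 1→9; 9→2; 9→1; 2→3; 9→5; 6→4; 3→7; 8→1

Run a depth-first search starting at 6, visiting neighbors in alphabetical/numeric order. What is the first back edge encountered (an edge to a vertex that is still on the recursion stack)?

9->1

DFS from 6 (visiting neighbors in alphabetical/numeric order); mark gray on enter, black on exit:
6 gray
  4 gray
  4 black
  8 gray
    1 gray
      9 gray
        9→1: 1 is gray → back edge
First back edge: 9 → 1.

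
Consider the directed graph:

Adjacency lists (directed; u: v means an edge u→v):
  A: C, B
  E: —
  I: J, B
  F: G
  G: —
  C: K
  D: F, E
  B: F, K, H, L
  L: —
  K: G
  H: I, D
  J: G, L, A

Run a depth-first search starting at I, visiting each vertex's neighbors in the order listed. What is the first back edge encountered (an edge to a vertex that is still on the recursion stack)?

H→I

DFS from I (visiting each vertex's neighbors in the order listed); mark gray on enter, black on exit:
I gray
  J gray
    G gray
    G black
    L gray
    L black
    A gray
      C gray
        K gray
          K→G: G black — skip
        K black
      C black
      B gray
        F gray
          F→G: G black — skip
        F black
        B→K: K black — skip
        H gray
          H→I: I is gray → back edge
First back edge: H → I.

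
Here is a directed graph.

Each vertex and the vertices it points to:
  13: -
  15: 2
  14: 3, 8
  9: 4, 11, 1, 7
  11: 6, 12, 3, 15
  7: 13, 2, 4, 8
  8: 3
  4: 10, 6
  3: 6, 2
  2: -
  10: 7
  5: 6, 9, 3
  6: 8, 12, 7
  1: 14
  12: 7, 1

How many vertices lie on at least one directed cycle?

9

A vertex is on a directed cycle iff it belongs to a strongly connected component of size ≥ 2 (or has a self-loop).
The vertices on cycles are {1, 3, 4, 6, 7, 8, 10, 12, 14} — 9 in total.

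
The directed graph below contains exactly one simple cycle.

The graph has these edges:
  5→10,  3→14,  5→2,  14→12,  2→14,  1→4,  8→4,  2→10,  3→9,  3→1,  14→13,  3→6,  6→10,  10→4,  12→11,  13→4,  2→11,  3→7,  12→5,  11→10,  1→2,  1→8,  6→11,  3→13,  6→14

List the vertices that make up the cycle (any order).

DFS with gray/black marking from 14:
14 gray
  13 gray
    4 gray
    4 black
  13 black
  12 gray
    5 gray
      10 gray
        10→4: 4 black — skip
      10 black
      2 gray
        2→14: 14 is gray → back edge
Back edge closes the cycle 14 → 12 → 5 → 2 → 14; its vertices are {2, 5, 12, 14}.

2, 5, 12, 14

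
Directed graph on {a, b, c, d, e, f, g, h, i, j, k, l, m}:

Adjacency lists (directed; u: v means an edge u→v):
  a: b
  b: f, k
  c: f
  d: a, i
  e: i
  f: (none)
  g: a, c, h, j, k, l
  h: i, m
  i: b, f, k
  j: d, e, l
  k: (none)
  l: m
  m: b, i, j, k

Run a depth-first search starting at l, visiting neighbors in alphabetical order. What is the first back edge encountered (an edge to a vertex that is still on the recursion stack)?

DFS from l (visiting neighbors in alphabetical order); mark gray on enter, black on exit:
l gray
  m gray
    b gray
      f gray
      f black
      k gray
      k black
    b black
    i gray
      i→b: b black — skip
      i→f: f black — skip
      i→k: k black — skip
    i black
    j gray
      d gray
        a gray
          a→b: b black — skip
        a black
        d→i: i black — skip
      d black
      e gray
        e→i: i black — skip
      e black
      j→l: l is gray → back edge
First back edge: j → l.

j→l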